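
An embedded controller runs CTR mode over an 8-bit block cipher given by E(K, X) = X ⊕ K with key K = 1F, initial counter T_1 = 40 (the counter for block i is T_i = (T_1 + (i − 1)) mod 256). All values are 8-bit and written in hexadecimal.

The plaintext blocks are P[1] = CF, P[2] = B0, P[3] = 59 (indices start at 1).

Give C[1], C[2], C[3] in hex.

C[1] = 90, C[2] = EE, C[3] = 04

CTR encryption: S_i = E(K, T_i) where T_i is the counter for block i; C_i = P_i ⊕ S_i.
C[1]: T = 40, S = E(K, T) = 5F; CF ⊕ 5F = 90.
C[2]: T = 41, S = E(K, T) = 5E; B0 ⊕ 5E = EE.
C[3]: T = 42, S = E(K, T) = 5D; 59 ⊕ 5D = 04.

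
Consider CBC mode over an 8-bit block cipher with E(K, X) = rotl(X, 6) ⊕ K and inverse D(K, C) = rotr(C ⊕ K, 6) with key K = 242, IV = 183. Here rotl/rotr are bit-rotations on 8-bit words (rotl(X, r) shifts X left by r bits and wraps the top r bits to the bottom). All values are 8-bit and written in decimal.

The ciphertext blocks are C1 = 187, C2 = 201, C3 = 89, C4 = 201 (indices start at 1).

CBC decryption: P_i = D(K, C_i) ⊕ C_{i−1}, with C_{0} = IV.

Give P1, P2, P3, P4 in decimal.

P1 = 146, P2 = 87, P3 = 103, P4 = 181

P1: D(K, 187) = 37; 37 ⊕ 183 = 146.
P2: D(K, 201) = 236; 236 ⊕ 187 = 87.
P3: D(K, 89) = 174; 174 ⊕ 201 = 103.
P4: D(K, 201) = 236; 236 ⊕ 89 = 181.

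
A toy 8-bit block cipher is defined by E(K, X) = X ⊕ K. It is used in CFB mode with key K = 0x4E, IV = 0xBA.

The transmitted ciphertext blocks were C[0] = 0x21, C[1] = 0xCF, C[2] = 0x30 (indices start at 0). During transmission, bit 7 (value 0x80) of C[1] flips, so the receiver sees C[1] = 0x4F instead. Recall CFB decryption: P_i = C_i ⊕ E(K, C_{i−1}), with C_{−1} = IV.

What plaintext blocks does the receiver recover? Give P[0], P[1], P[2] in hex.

Only C[1] changed, to 0x4F. In CFB, a change in C_i flips the same bit in P_i and garbles P_{i+1}. Decrypting the received ciphertext:
P[0]: E(K, 0xBA) = 0xF4; 0x21 ⊕ 0xF4 = 0xD5.
P[1]: E(K, 0x21) = 0x6F; 0x4F ⊕ 0x6F = 0x20.
P[2]: E(K, 0x4F) = 0x01; 0x30 ⊕ 0x01 = 0x31.
Blocks that differ from the original plaintext: P[1], P[2].

P[0] = 0xD5, P[1] = 0x20, P[2] = 0x31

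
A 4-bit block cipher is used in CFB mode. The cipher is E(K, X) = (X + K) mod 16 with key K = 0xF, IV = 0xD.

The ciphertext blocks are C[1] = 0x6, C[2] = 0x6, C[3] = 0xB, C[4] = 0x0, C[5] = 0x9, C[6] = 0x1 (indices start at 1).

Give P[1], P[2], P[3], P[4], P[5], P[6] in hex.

P[1] = 0xA, P[2] = 0x3, P[3] = 0xE, P[4] = 0xA, P[5] = 0x6, P[6] = 0x9

CFB decryption: P_i = C_i ⊕ E(K, C_{i−1}), with C_{0} = IV.
P[1]: E(K, 0xD) = 0xC; 0x6 ⊕ 0xC = 0xA.
P[2]: E(K, 0x6) = 0x5; 0x6 ⊕ 0x5 = 0x3.
P[3]: E(K, 0x6) = 0x5; 0xB ⊕ 0x5 = 0xE.
P[4]: E(K, 0xB) = 0xA; 0x0 ⊕ 0xA = 0xA.
P[5]: E(K, 0x0) = 0xF; 0x9 ⊕ 0xF = 0x6.
P[6]: E(K, 0x9) = 0x8; 0x1 ⊕ 0x8 = 0x9.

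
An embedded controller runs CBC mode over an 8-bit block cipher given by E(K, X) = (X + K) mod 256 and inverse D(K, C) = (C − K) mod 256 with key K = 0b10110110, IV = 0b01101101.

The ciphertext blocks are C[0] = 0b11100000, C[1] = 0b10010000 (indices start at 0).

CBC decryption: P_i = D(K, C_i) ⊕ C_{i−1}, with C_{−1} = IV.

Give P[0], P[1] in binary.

P[0] = 0b01000111, P[1] = 0b00111010

P[0]: D(K, 0b11100000) = 0b00101010; 0b00101010 ⊕ 0b01101101 = 0b01000111.
P[1]: D(K, 0b10010000) = 0b11011010; 0b11011010 ⊕ 0b11100000 = 0b00111010.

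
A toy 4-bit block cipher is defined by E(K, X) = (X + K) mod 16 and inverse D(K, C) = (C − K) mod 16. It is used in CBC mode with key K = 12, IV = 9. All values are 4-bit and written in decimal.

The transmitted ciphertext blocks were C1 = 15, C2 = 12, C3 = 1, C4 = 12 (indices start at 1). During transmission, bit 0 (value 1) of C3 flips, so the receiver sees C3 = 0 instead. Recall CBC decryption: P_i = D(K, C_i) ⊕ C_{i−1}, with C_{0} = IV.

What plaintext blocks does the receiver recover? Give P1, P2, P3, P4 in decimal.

Only C3 changed, to 0. In CBC, a change in C_i garbles P_i and flips the same bit in P_{i+1}. Decrypting the received ciphertext:
P1: D(K, 15) = 3; 3 ⊕ 9 = 10.
P2: D(K, 12) = 0; 0 ⊕ 15 = 15.
P3: D(K, 0) = 4; 4 ⊕ 12 = 8.
P4: D(K, 12) = 0; 0 ⊕ 0 = 0.
Blocks that differ from the original plaintext: P3, P4.

P1 = 10, P2 = 15, P3 = 8, P4 = 0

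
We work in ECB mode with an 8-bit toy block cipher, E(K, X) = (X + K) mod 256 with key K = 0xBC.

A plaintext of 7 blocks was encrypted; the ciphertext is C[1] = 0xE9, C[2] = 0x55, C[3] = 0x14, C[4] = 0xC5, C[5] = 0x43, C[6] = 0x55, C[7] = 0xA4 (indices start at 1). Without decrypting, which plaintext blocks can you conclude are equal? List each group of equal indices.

P[2] = P[6]

ECB encrypts each block independently with the same key, so equal ciphertext blocks imply equal plaintext blocks.
C[2] = C[6] = 0x55, so P[2] = P[6].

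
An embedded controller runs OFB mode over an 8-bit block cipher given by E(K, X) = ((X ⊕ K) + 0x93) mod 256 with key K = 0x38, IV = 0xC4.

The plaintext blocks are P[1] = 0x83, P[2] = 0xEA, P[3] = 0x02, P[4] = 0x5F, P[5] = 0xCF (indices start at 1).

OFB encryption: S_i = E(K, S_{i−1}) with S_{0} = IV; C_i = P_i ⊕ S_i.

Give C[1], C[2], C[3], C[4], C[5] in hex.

C[1] = 0x0C, C[2] = 0xA0, C[3] = 0x07, C[4] = 0x8F, C[5] = 0xB4

C[1]: S = E(K, 0xC4) = 0x8F; 0x83 ⊕ 0x8F = 0x0C.
C[2]: S = E(K, 0x8F) = 0x4A; 0xEA ⊕ 0x4A = 0xA0.
C[3]: S = E(K, 0x4A) = 0x05; 0x02 ⊕ 0x05 = 0x07.
C[4]: S = E(K, 0x05) = 0xD0; 0x5F ⊕ 0xD0 = 0x8F.
C[5]: S = E(K, 0xD0) = 0x7B; 0xCF ⊕ 0x7B = 0xB4.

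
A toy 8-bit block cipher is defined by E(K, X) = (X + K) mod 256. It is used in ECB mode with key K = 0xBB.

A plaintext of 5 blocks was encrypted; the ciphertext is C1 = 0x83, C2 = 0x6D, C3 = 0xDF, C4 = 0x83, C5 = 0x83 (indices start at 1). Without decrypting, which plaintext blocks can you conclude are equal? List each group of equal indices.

P1 = P4 = P5

ECB encrypts each block independently with the same key, so equal ciphertext blocks imply equal plaintext blocks.
C1 = C4 = C5 = 0x83, so P1 = P4 = P5.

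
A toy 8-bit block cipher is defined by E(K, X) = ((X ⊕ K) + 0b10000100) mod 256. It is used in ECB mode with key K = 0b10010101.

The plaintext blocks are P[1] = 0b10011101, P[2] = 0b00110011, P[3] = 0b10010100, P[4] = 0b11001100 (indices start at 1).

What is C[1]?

C[1] = 0b10001100

ECB encryption: C_i = E(K, P_i).
C[1]: E(K, 0b10011101) = 0b10001100.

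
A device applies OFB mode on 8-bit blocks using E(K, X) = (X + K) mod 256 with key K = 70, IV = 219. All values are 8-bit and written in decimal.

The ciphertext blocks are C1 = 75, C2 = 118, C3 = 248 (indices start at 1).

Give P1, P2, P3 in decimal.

OFB decryption: S_i = E(K, S_{i−1}) with S_{0} = IV; P_i = C_i ⊕ S_i.
P1: S = E(K, 219) = 33; 75 ⊕ 33 = 106.
P2: S = E(K, 33) = 103; 118 ⊕ 103 = 17.
P3: S = E(K, 103) = 173; 248 ⊕ 173 = 85.

P1 = 106, P2 = 17, P3 = 85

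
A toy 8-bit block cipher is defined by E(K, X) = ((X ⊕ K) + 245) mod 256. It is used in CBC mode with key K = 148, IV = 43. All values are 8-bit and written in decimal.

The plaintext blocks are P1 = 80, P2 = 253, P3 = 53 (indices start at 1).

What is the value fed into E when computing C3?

CBC encryption: C_i = E(K, P_i ⊕ C_{i−1}), with C_{0} = IV.
C1: P1 ⊕ 43 = 123; E(K, 123) = 228.
C2: P2 ⊕ 228 = 25; E(K, 25) = 130.
C3: P3 ⊕ 130 = 183; E(K, 183) = 24.
So the input to E for block 3 is 183.

183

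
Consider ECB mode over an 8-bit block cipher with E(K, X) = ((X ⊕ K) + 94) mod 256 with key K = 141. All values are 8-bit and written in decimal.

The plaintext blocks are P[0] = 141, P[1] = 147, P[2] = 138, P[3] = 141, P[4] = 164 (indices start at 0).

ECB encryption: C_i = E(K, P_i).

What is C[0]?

C[0] = 94

C[0]: E(K, 141) = 94.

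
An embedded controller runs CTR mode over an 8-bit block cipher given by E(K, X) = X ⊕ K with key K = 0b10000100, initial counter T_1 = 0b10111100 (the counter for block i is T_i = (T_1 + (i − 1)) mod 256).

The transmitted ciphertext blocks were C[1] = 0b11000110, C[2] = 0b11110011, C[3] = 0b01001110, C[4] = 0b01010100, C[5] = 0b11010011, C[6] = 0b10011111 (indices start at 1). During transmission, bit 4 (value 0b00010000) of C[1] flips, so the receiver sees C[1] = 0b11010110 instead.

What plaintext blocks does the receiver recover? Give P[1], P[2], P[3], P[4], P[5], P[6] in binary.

CTR decryption: S_i = E(K, T_i) where T_i is the counter for block i; P_i = C_i ⊕ S_i.
Only C[1] changed, to 0b11010110. In CTR, a change in C_i flips the same bit in P_i only; the keystream is unaffected. Decrypting the received ciphertext:
P[1]: T = 0b10111100, S = E(K, T) = 0b00111000; 0b11010110 ⊕ 0b00111000 = 0b11101110.
P[2]: T = 0b10111101, S = E(K, T) = 0b00111001; 0b11110011 ⊕ 0b00111001 = 0b11001010.
P[3]: T = 0b10111110, S = E(K, T) = 0b00111010; 0b01001110 ⊕ 0b00111010 = 0b01110100.
P[4]: T = 0b10111111, S = E(K, T) = 0b00111011; 0b01010100 ⊕ 0b00111011 = 0b01101111.
P[5]: T = 0b11000000, S = E(K, T) = 0b01000100; 0b11010011 ⊕ 0b01000100 = 0b10010111.
P[6]: T = 0b11000001, S = E(K, T) = 0b01000101; 0b10011111 ⊕ 0b01000101 = 0b11011010.
Blocks that differ from the original plaintext: P[1].

P[1] = 0b11101110, P[2] = 0b11001010, P[3] = 0b01110100, P[4] = 0b01101111, P[5] = 0b10010111, P[6] = 0b11011010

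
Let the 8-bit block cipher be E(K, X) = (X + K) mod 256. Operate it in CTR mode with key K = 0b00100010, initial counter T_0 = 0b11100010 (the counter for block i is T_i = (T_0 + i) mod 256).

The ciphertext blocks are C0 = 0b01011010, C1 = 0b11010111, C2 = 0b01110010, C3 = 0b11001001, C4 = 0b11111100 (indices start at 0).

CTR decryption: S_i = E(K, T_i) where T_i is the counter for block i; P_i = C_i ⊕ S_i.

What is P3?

P3: T = 0b11100101, S = E(K, T) = 0b00000111; 0b11001001 ⊕ 0b00000111 = 0b11001110.

P3 = 0b11001110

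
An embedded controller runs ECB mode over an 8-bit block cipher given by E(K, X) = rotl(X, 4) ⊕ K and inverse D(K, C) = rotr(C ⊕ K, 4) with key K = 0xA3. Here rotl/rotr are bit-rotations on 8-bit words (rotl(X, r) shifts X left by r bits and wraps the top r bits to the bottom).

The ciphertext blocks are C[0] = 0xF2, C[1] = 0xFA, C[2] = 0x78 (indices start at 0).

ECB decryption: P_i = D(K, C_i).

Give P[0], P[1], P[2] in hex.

P[0] = 0x15, P[1] = 0x95, P[2] = 0xBD

P[0]: D(K, 0xF2) = 0x15.
P[1]: D(K, 0xFA) = 0x95.
P[2]: D(K, 0x78) = 0xBD.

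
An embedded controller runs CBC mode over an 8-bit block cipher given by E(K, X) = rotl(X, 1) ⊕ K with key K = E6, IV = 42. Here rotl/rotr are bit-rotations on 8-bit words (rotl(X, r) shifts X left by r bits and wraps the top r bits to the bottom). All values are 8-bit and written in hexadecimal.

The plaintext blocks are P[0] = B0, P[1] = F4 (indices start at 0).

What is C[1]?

CBC encryption: C_i = E(K, P_i ⊕ C_{i−1}), with C_{−1} = IV.
C[0]: P[0] ⊕ 42 = F2; E(K, F2) = 03.
C[1]: P[1] ⊕ 03 = F7; E(K, F7) = 09.

C[1] = 09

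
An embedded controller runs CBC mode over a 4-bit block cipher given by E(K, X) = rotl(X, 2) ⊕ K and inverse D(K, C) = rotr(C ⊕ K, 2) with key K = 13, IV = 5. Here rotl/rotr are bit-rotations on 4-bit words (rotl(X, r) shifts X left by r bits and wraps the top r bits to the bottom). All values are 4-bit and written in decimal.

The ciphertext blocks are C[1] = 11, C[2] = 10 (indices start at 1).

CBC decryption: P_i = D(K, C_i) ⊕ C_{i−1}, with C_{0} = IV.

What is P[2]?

P[2] = 6

P[2]: D(K, 10) = 13; 13 ⊕ 11 = 6.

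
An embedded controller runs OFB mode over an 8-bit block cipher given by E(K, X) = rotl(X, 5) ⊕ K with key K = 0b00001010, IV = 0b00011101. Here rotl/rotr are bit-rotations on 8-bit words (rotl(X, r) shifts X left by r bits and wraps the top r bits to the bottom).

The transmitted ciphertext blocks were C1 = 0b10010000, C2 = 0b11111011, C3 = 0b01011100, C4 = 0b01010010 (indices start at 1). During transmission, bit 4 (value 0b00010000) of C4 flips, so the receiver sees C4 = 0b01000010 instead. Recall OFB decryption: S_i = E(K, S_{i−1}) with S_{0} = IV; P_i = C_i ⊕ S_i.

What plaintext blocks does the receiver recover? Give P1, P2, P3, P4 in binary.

P1 = 0b00111001, P2 = 0b11000100, P3 = 0b10110001, P4 = 0b11110101

Only C4 changed, to 0b01000010. In OFB, a change in C_i flips the same bit in P_i only; the keystream is unaffected. Decrypting the received ciphertext:
P1: S = E(K, 0b00011101) = 0b10101001; 0b10010000 ⊕ 0b10101001 = 0b00111001.
P2: S = E(K, 0b10101001) = 0b00111111; 0b11111011 ⊕ 0b00111111 = 0b11000100.
P3: S = E(K, 0b00111111) = 0b11101101; 0b01011100 ⊕ 0b11101101 = 0b10110001.
P4: S = E(K, 0b11101101) = 0b10110111; 0b01000010 ⊕ 0b10110111 = 0b11110101.
Blocks that differ from the original plaintext: P4.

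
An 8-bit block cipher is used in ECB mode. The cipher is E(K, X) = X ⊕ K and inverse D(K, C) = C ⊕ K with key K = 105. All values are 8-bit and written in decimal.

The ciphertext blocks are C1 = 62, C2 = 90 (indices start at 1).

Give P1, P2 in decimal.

P1 = 87, P2 = 51

ECB decryption: P_i = D(K, C_i).
P1: D(K, 62) = 87.
P2: D(K, 90) = 51.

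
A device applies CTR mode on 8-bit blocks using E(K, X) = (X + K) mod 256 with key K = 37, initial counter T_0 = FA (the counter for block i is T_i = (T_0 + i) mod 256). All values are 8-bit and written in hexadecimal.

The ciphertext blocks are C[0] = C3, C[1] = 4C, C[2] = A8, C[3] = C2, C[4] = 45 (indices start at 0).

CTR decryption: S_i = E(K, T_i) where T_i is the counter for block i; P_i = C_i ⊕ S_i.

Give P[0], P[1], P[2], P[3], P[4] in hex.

P[0] = F2, P[1] = 7E, P[2] = 9B, P[3] = F6, P[4] = 70

P[0]: T = FA, S = E(K, T) = 31; C3 ⊕ 31 = F2.
P[1]: T = FB, S = E(K, T) = 32; 4C ⊕ 32 = 7E.
P[2]: T = FC, S = E(K, T) = 33; A8 ⊕ 33 = 9B.
P[3]: T = FD, S = E(K, T) = 34; C2 ⊕ 34 = F6.
P[4]: T = FE, S = E(K, T) = 35; 45 ⊕ 35 = 70.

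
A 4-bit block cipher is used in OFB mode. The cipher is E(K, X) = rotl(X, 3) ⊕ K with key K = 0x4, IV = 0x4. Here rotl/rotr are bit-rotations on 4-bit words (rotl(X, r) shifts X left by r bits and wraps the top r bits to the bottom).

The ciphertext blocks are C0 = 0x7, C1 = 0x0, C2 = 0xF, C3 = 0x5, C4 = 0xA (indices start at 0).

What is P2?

P2 = 0x0

OFB decryption: S_i = E(K, S_{i−1}) with S_{−1} = IV; P_i = C_i ⊕ S_i.
P0: S = E(K, 0x4) = 0x6; 0x7 ⊕ 0x6 = 0x1.
P1: S = E(K, 0x6) = 0x7; 0x0 ⊕ 0x7 = 0x7.
P2: S = E(K, 0x7) = 0xF; 0xF ⊕ 0xF = 0x0.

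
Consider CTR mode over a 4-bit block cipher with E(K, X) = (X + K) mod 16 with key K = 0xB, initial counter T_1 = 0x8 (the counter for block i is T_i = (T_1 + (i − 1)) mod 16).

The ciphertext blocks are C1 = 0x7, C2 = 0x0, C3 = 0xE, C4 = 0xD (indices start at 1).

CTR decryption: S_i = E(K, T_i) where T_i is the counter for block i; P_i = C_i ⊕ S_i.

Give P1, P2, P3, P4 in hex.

P1 = 0x4, P2 = 0x4, P3 = 0xB, P4 = 0xB

P1: T = 0x8, S = E(K, T) = 0x3; 0x7 ⊕ 0x3 = 0x4.
P2: T = 0x9, S = E(K, T) = 0x4; 0x0 ⊕ 0x4 = 0x4.
P3: T = 0xA, S = E(K, T) = 0x5; 0xE ⊕ 0x5 = 0xB.
P4: T = 0xB, S = E(K, T) = 0x6; 0xD ⊕ 0x6 = 0xB.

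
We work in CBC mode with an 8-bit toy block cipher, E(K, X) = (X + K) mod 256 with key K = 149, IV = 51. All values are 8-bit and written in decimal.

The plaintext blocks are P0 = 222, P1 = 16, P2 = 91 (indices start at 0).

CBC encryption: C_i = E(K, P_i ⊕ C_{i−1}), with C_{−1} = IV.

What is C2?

C2 = 17

C0: P0 ⊕ 51 = 237; E(K, 237) = 130.
C1: P1 ⊕ 130 = 146; E(K, 146) = 39.
C2: P2 ⊕ 39 = 124; E(K, 124) = 17.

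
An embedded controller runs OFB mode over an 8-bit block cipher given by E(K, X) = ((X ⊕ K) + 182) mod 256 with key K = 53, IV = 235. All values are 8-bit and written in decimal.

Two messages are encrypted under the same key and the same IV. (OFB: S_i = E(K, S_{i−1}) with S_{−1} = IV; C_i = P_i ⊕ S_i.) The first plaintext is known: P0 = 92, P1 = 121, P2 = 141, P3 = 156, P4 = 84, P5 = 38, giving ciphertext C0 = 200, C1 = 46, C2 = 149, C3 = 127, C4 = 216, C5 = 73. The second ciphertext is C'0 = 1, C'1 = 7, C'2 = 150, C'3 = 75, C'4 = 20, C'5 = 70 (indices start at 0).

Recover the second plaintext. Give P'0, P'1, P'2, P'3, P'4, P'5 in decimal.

In OFB with a reused IV, both messages share the same keystream S_i, so C_i ⊕ C'_i = P_i ⊕ P'_i and thus P'_i = P_i ⊕ C_i ⊕ C'_i.
P'0: 92 ⊕ 200 ⊕ 1 = 149.
P'1: 121 ⊕ 46 ⊕ 7 = 80.
P'2: 141 ⊕ 149 ⊕ 150 = 142.
P'3: 156 ⊕ 127 ⊕ 75 = 168.
P'4: 84 ⊕ 216 ⊕ 20 = 152.
P'5: 38 ⊕ 73 ⊕ 70 = 41.

P'0 = 149, P'1 = 80, P'2 = 142, P'3 = 168, P'4 = 152, P'5 = 41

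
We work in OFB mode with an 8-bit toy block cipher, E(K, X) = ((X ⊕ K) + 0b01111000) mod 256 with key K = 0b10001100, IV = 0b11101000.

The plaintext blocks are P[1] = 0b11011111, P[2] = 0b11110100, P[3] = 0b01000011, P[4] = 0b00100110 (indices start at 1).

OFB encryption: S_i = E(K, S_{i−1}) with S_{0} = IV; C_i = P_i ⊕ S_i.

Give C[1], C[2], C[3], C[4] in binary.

C[1]: S = E(K, 0b11101000) = 0b11011100; 0b11011111 ⊕ 0b11011100 = 0b00000011.
C[2]: S = E(K, 0b11011100) = 0b11001000; 0b11110100 ⊕ 0b11001000 = 0b00111100.
C[3]: S = E(K, 0b11001000) = 0b10111100; 0b01000011 ⊕ 0b10111100 = 0b11111111.
C[4]: S = E(K, 0b10111100) = 0b10101000; 0b00100110 ⊕ 0b10101000 = 0b10001110.

C[1] = 0b00000011, C[2] = 0b00111100, C[3] = 0b11111111, C[4] = 0b10001110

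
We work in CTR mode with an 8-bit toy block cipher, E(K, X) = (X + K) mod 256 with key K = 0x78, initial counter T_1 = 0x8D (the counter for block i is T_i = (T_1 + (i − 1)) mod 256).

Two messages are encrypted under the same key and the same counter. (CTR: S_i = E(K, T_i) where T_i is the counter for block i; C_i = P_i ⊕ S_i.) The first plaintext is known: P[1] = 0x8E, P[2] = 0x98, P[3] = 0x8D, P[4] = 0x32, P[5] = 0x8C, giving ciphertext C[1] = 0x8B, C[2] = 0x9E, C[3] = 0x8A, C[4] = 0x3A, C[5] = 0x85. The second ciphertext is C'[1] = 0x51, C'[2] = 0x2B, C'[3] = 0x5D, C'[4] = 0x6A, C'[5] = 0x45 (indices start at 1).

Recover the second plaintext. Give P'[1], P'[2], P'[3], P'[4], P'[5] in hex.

In CTR with a reused counter, both messages share the same keystream S_i, so C_i ⊕ C'_i = P_i ⊕ P'_i and thus P'_i = P_i ⊕ C_i ⊕ C'_i.
P'[1]: 0x8E ⊕ 0x8B ⊕ 0x51 = 0x54.
P'[2]: 0x98 ⊕ 0x9E ⊕ 0x2B = 0x2D.
P'[3]: 0x8D ⊕ 0x8A ⊕ 0x5D = 0x5A.
P'[4]: 0x32 ⊕ 0x3A ⊕ 0x6A = 0x62.
P'[5]: 0x8C ⊕ 0x85 ⊕ 0x45 = 0x4C.

P'[1] = 0x54, P'[2] = 0x2D, P'[3] = 0x5A, P'[4] = 0x62, P'[5] = 0x4C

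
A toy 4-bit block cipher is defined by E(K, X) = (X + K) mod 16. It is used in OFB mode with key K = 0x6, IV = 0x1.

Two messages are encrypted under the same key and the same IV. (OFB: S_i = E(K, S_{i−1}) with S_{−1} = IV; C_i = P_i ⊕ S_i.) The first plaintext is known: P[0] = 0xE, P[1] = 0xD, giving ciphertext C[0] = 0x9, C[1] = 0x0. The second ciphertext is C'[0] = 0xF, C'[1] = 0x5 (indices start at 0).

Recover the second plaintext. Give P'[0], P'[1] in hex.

P'[0] = 0x8, P'[1] = 0x8

In OFB with a reused IV, both messages share the same keystream S_i, so C_i ⊕ C'_i = P_i ⊕ P'_i and thus P'_i = P_i ⊕ C_i ⊕ C'_i.
P'[0]: 0xE ⊕ 0x9 ⊕ 0xF = 0x8.
P'[1]: 0xD ⊕ 0x0 ⊕ 0x5 = 0x8.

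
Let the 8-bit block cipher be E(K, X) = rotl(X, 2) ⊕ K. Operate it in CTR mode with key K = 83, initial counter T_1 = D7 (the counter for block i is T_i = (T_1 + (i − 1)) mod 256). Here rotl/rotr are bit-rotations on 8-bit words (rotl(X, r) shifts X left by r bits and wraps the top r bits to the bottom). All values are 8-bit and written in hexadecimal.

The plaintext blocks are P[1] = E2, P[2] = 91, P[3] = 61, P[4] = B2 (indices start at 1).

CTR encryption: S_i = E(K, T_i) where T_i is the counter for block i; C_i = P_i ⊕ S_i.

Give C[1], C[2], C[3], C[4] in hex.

C[1]: T = D7, S = E(K, T) = DC; E2 ⊕ DC = 3E.
C[2]: T = D8, S = E(K, T) = E0; 91 ⊕ E0 = 71.
C[3]: T = D9, S = E(K, T) = E4; 61 ⊕ E4 = 85.
C[4]: T = DA, S = E(K, T) = E8; B2 ⊕ E8 = 5A.

C[1] = 3E, C[2] = 71, C[3] = 85, C[4] = 5A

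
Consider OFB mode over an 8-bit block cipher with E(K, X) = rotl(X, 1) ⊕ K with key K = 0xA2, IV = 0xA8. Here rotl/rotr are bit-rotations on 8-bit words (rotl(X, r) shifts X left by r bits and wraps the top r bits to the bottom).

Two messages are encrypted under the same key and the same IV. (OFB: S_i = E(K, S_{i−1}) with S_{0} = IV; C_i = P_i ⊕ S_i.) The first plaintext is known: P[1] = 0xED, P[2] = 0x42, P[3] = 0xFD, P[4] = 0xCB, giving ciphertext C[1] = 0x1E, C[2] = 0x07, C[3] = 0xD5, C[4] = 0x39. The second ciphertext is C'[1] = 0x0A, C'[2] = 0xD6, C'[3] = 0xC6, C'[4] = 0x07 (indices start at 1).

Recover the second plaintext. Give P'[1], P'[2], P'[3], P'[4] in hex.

P'[1] = 0xF9, P'[2] = 0x93, P'[3] = 0xEE, P'[4] = 0xF5

In OFB with a reused IV, both messages share the same keystream S_i, so C_i ⊕ C'_i = P_i ⊕ P'_i and thus P'_i = P_i ⊕ C_i ⊕ C'_i.
P'[1]: 0xED ⊕ 0x1E ⊕ 0x0A = 0xF9.
P'[2]: 0x42 ⊕ 0x07 ⊕ 0xD6 = 0x93.
P'[3]: 0xFD ⊕ 0xD5 ⊕ 0xC6 = 0xEE.
P'[4]: 0xCB ⊕ 0x39 ⊕ 0x07 = 0xF5.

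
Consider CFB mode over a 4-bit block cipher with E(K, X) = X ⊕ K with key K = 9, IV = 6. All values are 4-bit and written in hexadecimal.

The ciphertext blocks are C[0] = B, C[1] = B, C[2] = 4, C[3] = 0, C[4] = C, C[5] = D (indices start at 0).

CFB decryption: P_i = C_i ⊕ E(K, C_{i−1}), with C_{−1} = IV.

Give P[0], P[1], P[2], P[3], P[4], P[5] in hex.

P[0] = 4, P[1] = 9, P[2] = 6, P[3] = D, P[4] = 5, P[5] = 8

P[0]: E(K, 6) = F; B ⊕ F = 4.
P[1]: E(K, B) = 2; B ⊕ 2 = 9.
P[2]: E(K, B) = 2; 4 ⊕ 2 = 6.
P[3]: E(K, 4) = D; 0 ⊕ D = D.
P[4]: E(K, 0) = 9; C ⊕ 9 = 5.
P[5]: E(K, C) = 5; D ⊕ 5 = 8.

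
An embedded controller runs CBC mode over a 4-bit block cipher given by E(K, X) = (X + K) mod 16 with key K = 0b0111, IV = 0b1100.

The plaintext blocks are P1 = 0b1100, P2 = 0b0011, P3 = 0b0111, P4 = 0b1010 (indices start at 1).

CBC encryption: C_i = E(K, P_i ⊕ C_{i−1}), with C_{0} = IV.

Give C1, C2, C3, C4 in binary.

C1: P1 ⊕ 0b1100 = 0b0000; E(K, 0b0000) = 0b0111.
C2: P2 ⊕ 0b0111 = 0b0100; E(K, 0b0100) = 0b1011.
C3: P3 ⊕ 0b1011 = 0b1100; E(K, 0b1100) = 0b0011.
C4: P4 ⊕ 0b0011 = 0b1001; E(K, 0b1001) = 0b0000.

C1 = 0b0111, C2 = 0b1011, C3 = 0b0011, C4 = 0b0000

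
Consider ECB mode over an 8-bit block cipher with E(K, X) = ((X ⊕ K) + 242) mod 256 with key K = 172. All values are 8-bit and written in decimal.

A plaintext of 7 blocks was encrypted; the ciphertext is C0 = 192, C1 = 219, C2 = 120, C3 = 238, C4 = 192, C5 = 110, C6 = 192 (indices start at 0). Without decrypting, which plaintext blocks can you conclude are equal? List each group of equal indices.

ECB encrypts each block independently with the same key, so equal ciphertext blocks imply equal plaintext blocks.
C0 = C4 = C6 = 192, so P0 = P4 = P6.

P0 = P4 = P6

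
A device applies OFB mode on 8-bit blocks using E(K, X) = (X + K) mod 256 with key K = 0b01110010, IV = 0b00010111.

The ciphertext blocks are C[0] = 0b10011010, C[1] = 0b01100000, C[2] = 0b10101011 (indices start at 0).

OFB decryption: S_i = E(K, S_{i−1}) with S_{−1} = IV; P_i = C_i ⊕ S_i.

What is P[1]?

P[1] = 0b10011011

P[0]: S = E(K, 0b00010111) = 0b10001001; 0b10011010 ⊕ 0b10001001 = 0b00010011.
P[1]: S = E(K, 0b10001001) = 0b11111011; 0b01100000 ⊕ 0b11111011 = 0b10011011.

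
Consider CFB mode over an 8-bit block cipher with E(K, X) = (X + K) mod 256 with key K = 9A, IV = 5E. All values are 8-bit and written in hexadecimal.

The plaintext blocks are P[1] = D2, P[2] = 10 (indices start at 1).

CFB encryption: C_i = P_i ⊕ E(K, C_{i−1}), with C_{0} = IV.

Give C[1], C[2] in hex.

C[1] = 2A, C[2] = D4

C[1]: E(K, 5E) = F8; D2 ⊕ F8 = 2A.
C[2]: E(K, 2A) = C4; 10 ⊕ C4 = D4.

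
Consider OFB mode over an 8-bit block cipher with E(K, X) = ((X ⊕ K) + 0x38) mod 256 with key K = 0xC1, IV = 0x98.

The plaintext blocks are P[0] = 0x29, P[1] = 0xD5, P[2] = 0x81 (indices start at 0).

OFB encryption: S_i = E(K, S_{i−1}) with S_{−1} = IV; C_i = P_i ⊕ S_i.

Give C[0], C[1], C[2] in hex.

C[0] = 0xB8, C[1] = 0x5D, C[2] = 0x00

C[0]: S = E(K, 0x98) = 0x91; 0x29 ⊕ 0x91 = 0xB8.
C[1]: S = E(K, 0x91) = 0x88; 0xD5 ⊕ 0x88 = 0x5D.
C[2]: S = E(K, 0x88) = 0x81; 0x81 ⊕ 0x81 = 0x00.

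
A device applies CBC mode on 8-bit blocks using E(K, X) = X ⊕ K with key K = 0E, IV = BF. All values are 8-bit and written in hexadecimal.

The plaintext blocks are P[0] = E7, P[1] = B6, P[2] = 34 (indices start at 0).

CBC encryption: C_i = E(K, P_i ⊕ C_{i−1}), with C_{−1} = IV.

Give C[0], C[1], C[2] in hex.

C[0]: P[0] ⊕ BF = 58; E(K, 58) = 56.
C[1]: P[1] ⊕ 56 = E0; E(K, E0) = EE.
C[2]: P[2] ⊕ EE = DA; E(K, DA) = D4.

C[0] = 56, C[1] = EE, C[2] = D4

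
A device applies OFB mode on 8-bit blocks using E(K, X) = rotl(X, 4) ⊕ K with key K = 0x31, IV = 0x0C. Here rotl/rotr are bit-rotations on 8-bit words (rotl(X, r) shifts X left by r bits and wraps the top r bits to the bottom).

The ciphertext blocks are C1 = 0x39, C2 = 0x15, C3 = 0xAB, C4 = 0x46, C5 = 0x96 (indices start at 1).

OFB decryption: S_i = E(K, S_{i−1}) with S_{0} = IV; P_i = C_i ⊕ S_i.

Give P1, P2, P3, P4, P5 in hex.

P1 = 0xC8, P2 = 0x3B, P3 = 0x78, P4 = 0x4A, P5 = 0x67

P1: S = E(K, 0x0C) = 0xF1; 0x39 ⊕ 0xF1 = 0xC8.
P2: S = E(K, 0xF1) = 0x2E; 0x15 ⊕ 0x2E = 0x3B.
P3: S = E(K, 0x2E) = 0xD3; 0xAB ⊕ 0xD3 = 0x78.
P4: S = E(K, 0xD3) = 0x0C; 0x46 ⊕ 0x0C = 0x4A.
P5: S = E(K, 0x0C) = 0xF1; 0x96 ⊕ 0xF1 = 0x67.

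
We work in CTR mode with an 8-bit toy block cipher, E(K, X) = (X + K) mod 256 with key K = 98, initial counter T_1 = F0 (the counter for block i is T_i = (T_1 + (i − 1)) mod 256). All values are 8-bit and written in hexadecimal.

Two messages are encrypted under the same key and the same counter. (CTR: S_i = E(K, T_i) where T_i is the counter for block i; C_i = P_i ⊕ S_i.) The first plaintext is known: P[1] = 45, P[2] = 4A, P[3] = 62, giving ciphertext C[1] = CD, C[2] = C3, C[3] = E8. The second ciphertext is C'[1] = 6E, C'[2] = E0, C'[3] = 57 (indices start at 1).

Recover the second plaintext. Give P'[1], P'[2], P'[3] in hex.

P'[1] = E6, P'[2] = 69, P'[3] = DD

In CTR with a reused counter, both messages share the same keystream S_i, so C_i ⊕ C'_i = P_i ⊕ P'_i and thus P'_i = P_i ⊕ C_i ⊕ C'_i.
P'[1]: 45 ⊕ CD ⊕ 6E = E6.
P'[2]: 4A ⊕ C3 ⊕ E0 = 69.
P'[3]: 62 ⊕ E8 ⊕ 57 = DD.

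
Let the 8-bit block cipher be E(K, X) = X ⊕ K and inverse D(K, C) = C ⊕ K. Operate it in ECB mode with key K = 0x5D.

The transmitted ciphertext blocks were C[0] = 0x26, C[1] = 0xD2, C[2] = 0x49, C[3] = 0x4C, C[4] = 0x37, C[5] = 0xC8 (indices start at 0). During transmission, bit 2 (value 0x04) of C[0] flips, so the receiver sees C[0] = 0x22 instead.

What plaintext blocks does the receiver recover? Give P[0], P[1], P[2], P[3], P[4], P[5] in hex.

ECB decryption: P_i = D(K, C_i).
Only C[0] changed, to 0x22. In ECB, a change in C_i affects only P_i. Decrypting the received ciphertext:
P[0]: D(K, 0x22) = 0x7F.
P[1]: D(K, 0xD2) = 0x8F.
P[2]: D(K, 0x49) = 0x14.
P[3]: D(K, 0x4C) = 0x11.
P[4]: D(K, 0x37) = 0x6A.
P[5]: D(K, 0xC8) = 0x95.
Blocks that differ from the original plaintext: P[0].

P[0] = 0x7F, P[1] = 0x8F, P[2] = 0x14, P[3] = 0x11, P[4] = 0x6A, P[5] = 0x95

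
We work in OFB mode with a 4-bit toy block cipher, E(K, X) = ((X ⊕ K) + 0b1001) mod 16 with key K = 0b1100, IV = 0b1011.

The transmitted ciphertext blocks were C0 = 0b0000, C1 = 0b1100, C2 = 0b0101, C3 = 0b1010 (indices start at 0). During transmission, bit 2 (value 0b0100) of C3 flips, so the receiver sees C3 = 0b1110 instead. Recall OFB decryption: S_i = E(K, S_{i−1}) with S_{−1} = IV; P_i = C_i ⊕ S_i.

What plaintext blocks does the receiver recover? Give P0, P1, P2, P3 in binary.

Only C3 changed, to 0b1110. In OFB, a change in C_i flips the same bit in P_i only; the keystream is unaffected. Decrypting the received ciphertext:
P0: S = E(K, 0b1011) = 0b0000; 0b0000 ⊕ 0b0000 = 0b0000.
P1: S = E(K, 0b0000) = 0b0101; 0b1100 ⊕ 0b0101 = 0b1001.
P2: S = E(K, 0b0101) = 0b0010; 0b0101 ⊕ 0b0010 = 0b0111.
P3: S = E(K, 0b0010) = 0b0111; 0b1110 ⊕ 0b0111 = 0b1001.
Blocks that differ from the original plaintext: P3.

P0 = 0b0000, P1 = 0b1001, P2 = 0b0111, P3 = 0b1001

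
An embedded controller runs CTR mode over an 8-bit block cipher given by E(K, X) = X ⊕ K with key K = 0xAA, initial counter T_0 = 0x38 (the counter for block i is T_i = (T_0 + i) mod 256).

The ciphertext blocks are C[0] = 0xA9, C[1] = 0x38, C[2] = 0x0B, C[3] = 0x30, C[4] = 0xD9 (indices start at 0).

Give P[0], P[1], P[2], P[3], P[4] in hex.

CTR decryption: S_i = E(K, T_i) where T_i is the counter for block i; P_i = C_i ⊕ S_i.
P[0]: T = 0x38, S = E(K, T) = 0x92; 0xA9 ⊕ 0x92 = 0x3B.
P[1]: T = 0x39, S = E(K, T) = 0x93; 0x38 ⊕ 0x93 = 0xAB.
P[2]: T = 0x3A, S = E(K, T) = 0x90; 0x0B ⊕ 0x90 = 0x9B.
P[3]: T = 0x3B, S = E(K, T) = 0x91; 0x30 ⊕ 0x91 = 0xA1.
P[4]: T = 0x3C, S = E(K, T) = 0x96; 0xD9 ⊕ 0x96 = 0x4F.

P[0] = 0x3B, P[1] = 0xAB, P[2] = 0x9B, P[3] = 0xA1, P[4] = 0x4F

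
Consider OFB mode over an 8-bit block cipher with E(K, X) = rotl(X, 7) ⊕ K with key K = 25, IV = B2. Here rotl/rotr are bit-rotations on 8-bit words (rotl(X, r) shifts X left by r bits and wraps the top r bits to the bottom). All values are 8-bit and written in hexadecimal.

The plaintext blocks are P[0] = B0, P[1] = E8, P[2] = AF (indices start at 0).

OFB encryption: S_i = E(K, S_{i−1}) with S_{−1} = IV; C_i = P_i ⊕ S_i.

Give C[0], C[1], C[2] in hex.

C[0]: S = E(K, B2) = 7C; B0 ⊕ 7C = CC.
C[1]: S = E(K, 7C) = 1B; E8 ⊕ 1B = F3.
C[2]: S = E(K, 1B) = A8; AF ⊕ A8 = 07.

C[0] = CC, C[1] = F3, C[2] = 07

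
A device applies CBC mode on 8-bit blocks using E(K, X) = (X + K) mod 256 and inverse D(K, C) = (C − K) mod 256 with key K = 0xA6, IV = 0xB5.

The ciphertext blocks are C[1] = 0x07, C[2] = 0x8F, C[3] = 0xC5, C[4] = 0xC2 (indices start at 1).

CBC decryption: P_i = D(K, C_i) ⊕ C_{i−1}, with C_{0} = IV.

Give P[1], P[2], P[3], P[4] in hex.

P[1]: D(K, 0x07) = 0x61; 0x61 ⊕ 0xB5 = 0xD4.
P[2]: D(K, 0x8F) = 0xE9; 0xE9 ⊕ 0x07 = 0xEE.
P[3]: D(K, 0xC5) = 0x1F; 0x1F ⊕ 0x8F = 0x90.
P[4]: D(K, 0xC2) = 0x1C; 0x1C ⊕ 0xC5 = 0xD9.

P[1] = 0xD4, P[2] = 0xEE, P[3] = 0x90, P[4] = 0xD9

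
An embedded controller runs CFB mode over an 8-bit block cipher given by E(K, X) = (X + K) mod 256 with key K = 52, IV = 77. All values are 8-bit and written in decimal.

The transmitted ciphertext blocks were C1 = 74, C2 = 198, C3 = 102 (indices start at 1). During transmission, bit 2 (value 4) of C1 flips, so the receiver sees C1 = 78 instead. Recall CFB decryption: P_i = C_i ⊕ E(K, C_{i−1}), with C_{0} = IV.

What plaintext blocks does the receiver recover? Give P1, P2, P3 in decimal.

Only C1 changed, to 78. In CFB, a change in C_i flips the same bit in P_i and garbles P_{i+1}. Decrypting the received ciphertext:
P1: E(K, 77) = 129; 78 ⊕ 129 = 207.
P2: E(K, 78) = 130; 198 ⊕ 130 = 68.
P3: E(K, 198) = 250; 102 ⊕ 250 = 156.
Blocks that differ from the original plaintext: P1, P2.

P1 = 207, P2 = 68, P3 = 156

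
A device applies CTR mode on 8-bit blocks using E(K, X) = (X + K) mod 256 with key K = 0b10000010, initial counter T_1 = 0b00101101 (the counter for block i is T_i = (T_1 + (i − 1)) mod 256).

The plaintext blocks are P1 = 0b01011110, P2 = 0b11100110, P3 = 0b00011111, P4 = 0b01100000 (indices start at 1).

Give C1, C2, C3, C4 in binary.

CTR encryption: S_i = E(K, T_i) where T_i is the counter for block i; C_i = P_i ⊕ S_i.
C1: T = 0b00101101, S = E(K, T) = 0b10101111; 0b01011110 ⊕ 0b10101111 = 0b11110001.
C2: T = 0b00101110, S = E(K, T) = 0b10110000; 0b11100110 ⊕ 0b10110000 = 0b01010110.
C3: T = 0b00101111, S = E(K, T) = 0b10110001; 0b00011111 ⊕ 0b10110001 = 0b10101110.
C4: T = 0b00110000, S = E(K, T) = 0b10110010; 0b01100000 ⊕ 0b10110010 = 0b11010010.

C1 = 0b11110001, C2 = 0b01010110, C3 = 0b10101110, C4 = 0b11010010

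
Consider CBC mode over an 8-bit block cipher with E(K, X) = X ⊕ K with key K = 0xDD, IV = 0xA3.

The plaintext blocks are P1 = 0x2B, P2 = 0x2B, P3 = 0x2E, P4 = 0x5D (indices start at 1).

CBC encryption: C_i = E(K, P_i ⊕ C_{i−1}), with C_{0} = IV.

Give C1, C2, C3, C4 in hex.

C1: P1 ⊕ 0xA3 = 0x88; E(K, 0x88) = 0x55.
C2: P2 ⊕ 0x55 = 0x7E; E(K, 0x7E) = 0xA3.
C3: P3 ⊕ 0xA3 = 0x8D; E(K, 0x8D) = 0x50.
C4: P4 ⊕ 0x50 = 0x0D; E(K, 0x0D) = 0xD0.

C1 = 0x55, C2 = 0xA3, C3 = 0x50, C4 = 0xD0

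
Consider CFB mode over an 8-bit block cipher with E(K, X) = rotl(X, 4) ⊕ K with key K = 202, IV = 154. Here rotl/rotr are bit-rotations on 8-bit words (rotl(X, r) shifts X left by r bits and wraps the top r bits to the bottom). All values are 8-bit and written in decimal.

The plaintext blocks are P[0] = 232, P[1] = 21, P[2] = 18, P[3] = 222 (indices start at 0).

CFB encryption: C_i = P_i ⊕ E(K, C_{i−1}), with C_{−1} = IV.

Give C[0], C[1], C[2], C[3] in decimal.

C[0] = 139, C[1] = 103, C[2] = 174, C[3] = 254

C[0]: E(K, 154) = 99; 232 ⊕ 99 = 139.
C[1]: E(K, 139) = 114; 21 ⊕ 114 = 103.
C[2]: E(K, 103) = 188; 18 ⊕ 188 = 174.
C[3]: E(K, 174) = 32; 222 ⊕ 32 = 254.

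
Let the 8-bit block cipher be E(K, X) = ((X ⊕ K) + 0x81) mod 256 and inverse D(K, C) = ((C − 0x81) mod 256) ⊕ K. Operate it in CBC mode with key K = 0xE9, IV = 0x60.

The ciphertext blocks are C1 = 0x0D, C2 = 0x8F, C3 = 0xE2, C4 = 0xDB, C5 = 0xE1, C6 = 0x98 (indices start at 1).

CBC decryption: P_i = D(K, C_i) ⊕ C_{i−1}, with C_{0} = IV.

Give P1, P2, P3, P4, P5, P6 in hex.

P1: D(K, 0x0D) = 0x65; 0x65 ⊕ 0x60 = 0x05.
P2: D(K, 0x8F) = 0xE7; 0xE7 ⊕ 0x0D = 0xEA.
P3: D(K, 0xE2) = 0x88; 0x88 ⊕ 0x8F = 0x07.
P4: D(K, 0xDB) = 0xB3; 0xB3 ⊕ 0xE2 = 0x51.
P5: D(K, 0xE1) = 0x89; 0x89 ⊕ 0xDB = 0x52.
P6: D(K, 0x98) = 0xFE; 0xFE ⊕ 0xE1 = 0x1F.

P1 = 0x05, P2 = 0xEA, P3 = 0x07, P4 = 0x51, P5 = 0x52, P6 = 0x1F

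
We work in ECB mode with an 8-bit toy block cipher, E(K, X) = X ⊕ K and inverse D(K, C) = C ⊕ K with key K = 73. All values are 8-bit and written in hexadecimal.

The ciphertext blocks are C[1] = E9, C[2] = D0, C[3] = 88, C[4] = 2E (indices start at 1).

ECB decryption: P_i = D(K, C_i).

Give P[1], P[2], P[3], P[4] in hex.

P[1] = 9A, P[2] = A3, P[3] = FB, P[4] = 5D

P[1]: D(K, E9) = 9A.
P[2]: D(K, D0) = A3.
P[3]: D(K, 88) = FB.
P[4]: D(K, 2E) = 5D.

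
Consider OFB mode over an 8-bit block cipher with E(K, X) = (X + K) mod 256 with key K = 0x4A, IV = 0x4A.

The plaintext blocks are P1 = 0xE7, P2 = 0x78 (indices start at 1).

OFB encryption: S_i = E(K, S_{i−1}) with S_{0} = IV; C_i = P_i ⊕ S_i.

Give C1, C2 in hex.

C1: S = E(K, 0x4A) = 0x94; 0xE7 ⊕ 0x94 = 0x73.
C2: S = E(K, 0x94) = 0xDE; 0x78 ⊕ 0xDE = 0xA6.

C1 = 0x73, C2 = 0xA6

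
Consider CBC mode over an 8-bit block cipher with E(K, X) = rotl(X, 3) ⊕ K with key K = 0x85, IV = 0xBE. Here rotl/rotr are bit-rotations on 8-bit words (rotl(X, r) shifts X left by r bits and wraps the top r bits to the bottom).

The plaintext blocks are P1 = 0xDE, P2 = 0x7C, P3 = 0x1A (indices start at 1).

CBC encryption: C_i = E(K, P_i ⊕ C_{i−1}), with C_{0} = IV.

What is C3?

C3 = 0xC7

C1: P1 ⊕ 0xBE = 0x60; E(K, 0x60) = 0x86.
C2: P2 ⊕ 0x86 = 0xFA; E(K, 0xFA) = 0x52.
C3: P3 ⊕ 0x52 = 0x48; E(K, 0x48) = 0xC7.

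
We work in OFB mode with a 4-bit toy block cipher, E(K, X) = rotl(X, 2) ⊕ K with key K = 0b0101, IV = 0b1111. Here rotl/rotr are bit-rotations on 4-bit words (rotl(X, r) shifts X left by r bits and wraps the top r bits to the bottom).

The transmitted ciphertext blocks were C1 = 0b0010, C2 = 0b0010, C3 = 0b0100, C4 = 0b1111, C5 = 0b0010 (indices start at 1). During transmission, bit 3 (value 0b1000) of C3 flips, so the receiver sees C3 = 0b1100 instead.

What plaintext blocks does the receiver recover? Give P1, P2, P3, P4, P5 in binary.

P1 = 0b1000, P2 = 0b1101, P3 = 0b0110, P4 = 0b0000, P5 = 0b1000

OFB decryption: S_i = E(K, S_{i−1}) with S_{0} = IV; P_i = C_i ⊕ S_i.
Only C3 changed, to 0b1100. In OFB, a change in C_i flips the same bit in P_i only; the keystream is unaffected. Decrypting the received ciphertext:
P1: S = E(K, 0b1111) = 0b1010; 0b0010 ⊕ 0b1010 = 0b1000.
P2: S = E(K, 0b1010) = 0b1111; 0b0010 ⊕ 0b1111 = 0b1101.
P3: S = E(K, 0b1111) = 0b1010; 0b1100 ⊕ 0b1010 = 0b0110.
P4: S = E(K, 0b1010) = 0b1111; 0b1111 ⊕ 0b1111 = 0b0000.
P5: S = E(K, 0b1111) = 0b1010; 0b0010 ⊕ 0b1010 = 0b1000.
Blocks that differ from the original plaintext: P3.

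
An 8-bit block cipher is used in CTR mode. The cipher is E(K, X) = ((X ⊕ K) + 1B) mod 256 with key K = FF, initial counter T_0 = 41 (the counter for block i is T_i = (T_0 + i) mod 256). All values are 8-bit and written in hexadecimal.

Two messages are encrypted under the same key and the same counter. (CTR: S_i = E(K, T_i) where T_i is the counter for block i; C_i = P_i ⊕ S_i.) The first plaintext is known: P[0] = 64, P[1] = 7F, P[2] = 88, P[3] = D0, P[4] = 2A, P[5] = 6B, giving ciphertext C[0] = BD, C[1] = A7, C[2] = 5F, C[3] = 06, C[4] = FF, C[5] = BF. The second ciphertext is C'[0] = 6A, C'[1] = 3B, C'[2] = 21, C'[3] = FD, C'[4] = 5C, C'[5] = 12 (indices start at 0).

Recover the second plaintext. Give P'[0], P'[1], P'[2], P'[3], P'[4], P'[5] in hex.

P'[0] = B3, P'[1] = E3, P'[2] = F6, P'[3] = 2B, P'[4] = 89, P'[5] = C6

In CTR with a reused counter, both messages share the same keystream S_i, so C_i ⊕ C'_i = P_i ⊕ P'_i and thus P'_i = P_i ⊕ C_i ⊕ C'_i.
P'[0]: 64 ⊕ BD ⊕ 6A = B3.
P'[1]: 7F ⊕ A7 ⊕ 3B = E3.
P'[2]: 88 ⊕ 5F ⊕ 21 = F6.
P'[3]: D0 ⊕ 06 ⊕ FD = 2B.
P'[4]: 2A ⊕ FF ⊕ 5C = 89.
P'[5]: 6B ⊕ BF ⊕ 12 = C6.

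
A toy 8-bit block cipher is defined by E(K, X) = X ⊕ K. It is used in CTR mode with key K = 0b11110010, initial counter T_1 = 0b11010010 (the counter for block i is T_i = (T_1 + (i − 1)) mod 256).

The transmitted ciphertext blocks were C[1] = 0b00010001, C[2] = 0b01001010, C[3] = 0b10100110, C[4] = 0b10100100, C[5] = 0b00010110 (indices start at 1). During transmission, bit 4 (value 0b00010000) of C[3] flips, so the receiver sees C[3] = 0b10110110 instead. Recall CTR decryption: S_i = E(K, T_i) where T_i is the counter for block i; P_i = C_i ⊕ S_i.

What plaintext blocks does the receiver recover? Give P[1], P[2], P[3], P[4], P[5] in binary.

Only C[3] changed, to 0b10110110. In CTR, a change in C_i flips the same bit in P_i only; the keystream is unaffected. Decrypting the received ciphertext:
P[1]: T = 0b11010010, S = E(K, T) = 0b00100000; 0b00010001 ⊕ 0b00100000 = 0b00110001.
P[2]: T = 0b11010011, S = E(K, T) = 0b00100001; 0b01001010 ⊕ 0b00100001 = 0b01101011.
P[3]: T = 0b11010100, S = E(K, T) = 0b00100110; 0b10110110 ⊕ 0b00100110 = 0b10010000.
P[4]: T = 0b11010101, S = E(K, T) = 0b00100111; 0b10100100 ⊕ 0b00100111 = 0b10000011.
P[5]: T = 0b11010110, S = E(K, T) = 0b00100100; 0b00010110 ⊕ 0b00100100 = 0b00110010.
Blocks that differ from the original plaintext: P[3].

P[1] = 0b00110001, P[2] = 0b01101011, P[3] = 0b10010000, P[4] = 0b10000011, P[5] = 0b00110010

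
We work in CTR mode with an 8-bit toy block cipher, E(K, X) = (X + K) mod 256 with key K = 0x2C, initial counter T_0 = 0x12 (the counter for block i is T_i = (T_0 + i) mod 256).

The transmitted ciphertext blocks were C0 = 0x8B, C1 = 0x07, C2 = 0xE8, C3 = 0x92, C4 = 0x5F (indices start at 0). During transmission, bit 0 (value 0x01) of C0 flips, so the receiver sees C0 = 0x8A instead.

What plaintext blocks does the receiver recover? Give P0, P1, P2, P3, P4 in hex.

CTR decryption: S_i = E(K, T_i) where T_i is the counter for block i; P_i = C_i ⊕ S_i.
Only C0 changed, to 0x8A. In CTR, a change in C_i flips the same bit in P_i only; the keystream is unaffected. Decrypting the received ciphertext:
P0: T = 0x12, S = E(K, T) = 0x3E; 0x8A ⊕ 0x3E = 0xB4.
P1: T = 0x13, S = E(K, T) = 0x3F; 0x07 ⊕ 0x3F = 0x38.
P2: T = 0x14, S = E(K, T) = 0x40; 0xE8 ⊕ 0x40 = 0xA8.
P3: T = 0x15, S = E(K, T) = 0x41; 0x92 ⊕ 0x41 = 0xD3.
P4: T = 0x16, S = E(K, T) = 0x42; 0x5F ⊕ 0x42 = 0x1D.
Blocks that differ from the original plaintext: P0.

P0 = 0xB4, P1 = 0x38, P2 = 0xA8, P3 = 0xD3, P4 = 0x1D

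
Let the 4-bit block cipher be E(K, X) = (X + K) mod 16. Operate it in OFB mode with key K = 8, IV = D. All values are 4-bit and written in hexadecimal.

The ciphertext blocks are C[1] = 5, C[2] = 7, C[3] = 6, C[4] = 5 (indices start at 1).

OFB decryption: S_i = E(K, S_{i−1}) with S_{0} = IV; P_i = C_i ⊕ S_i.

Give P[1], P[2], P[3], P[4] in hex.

P[1]: S = E(K, D) = 5; 5 ⊕ 5 = 0.
P[2]: S = E(K, 5) = D; 7 ⊕ D = A.
P[3]: S = E(K, D) = 5; 6 ⊕ 5 = 3.
P[4]: S = E(K, 5) = D; 5 ⊕ D = 8.

P[1] = 0, P[2] = A, P[3] = 3, P[4] = 8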